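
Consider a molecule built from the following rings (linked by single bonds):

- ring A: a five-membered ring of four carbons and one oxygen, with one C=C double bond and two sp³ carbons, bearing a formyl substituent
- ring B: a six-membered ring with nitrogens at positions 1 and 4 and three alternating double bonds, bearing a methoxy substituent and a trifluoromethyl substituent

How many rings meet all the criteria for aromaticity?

1

Ring A has two sp³ carbons, so it is not fully conjugated — not aromatic (2,3-dihydrofuran).
Ring B is fully conjugated (every ring atom contributes a p orbital); 3 ring double bonds give 6 π electrons. 6 = 4(1)+2, so ring B is aromatic (pyrazine).
Aromatic: B. Total: 1.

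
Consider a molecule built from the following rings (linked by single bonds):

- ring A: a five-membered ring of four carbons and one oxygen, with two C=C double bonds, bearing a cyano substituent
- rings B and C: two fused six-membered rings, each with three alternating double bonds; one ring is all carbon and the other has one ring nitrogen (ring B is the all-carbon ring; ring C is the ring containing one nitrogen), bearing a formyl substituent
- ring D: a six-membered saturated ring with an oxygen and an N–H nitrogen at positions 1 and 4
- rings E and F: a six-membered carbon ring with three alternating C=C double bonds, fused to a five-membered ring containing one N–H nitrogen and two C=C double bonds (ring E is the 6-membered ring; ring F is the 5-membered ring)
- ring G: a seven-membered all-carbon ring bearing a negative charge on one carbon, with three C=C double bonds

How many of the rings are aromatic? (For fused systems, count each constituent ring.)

Ring A has a continuous p-orbital overlap around the ring; 2 ring double bonds (4 π electrons) plus a heteroatom lone pair (2) give 6 π electrons. That satisfies 4n+2 with n=1, so ring A is aromatic (furan).
Rings B and C form a fused bicyclic system (with one nitrogen) with 10 sp² atoms and 10 π electrons from ring double bonds. 10 = 4(2)+2, so the system is aromatic and both rings count as aromatic (quinoline).
Ring D has only sp³ atoms, so it is not fully conjugated — not aromatic (morpholine).
Rings E and F form a fused bicyclic system (with one N–H) with 9 sp² atoms and 10 π electrons from ring double bonds plus a heteroatom lone pair. 10 = 4(2)+2, so the system is aromatic and both rings count as aromatic (indole).
Ring G has only sp² ring atoms; a planar conformation would have a fully conjugated π system of 8 electrons. But 8 = 4(2), which is 4n not 4n+2, so ring G is not aromatic (cycloheptatrienyl anion).
Aromatic: A, B, C, E, F. Total: 5.

5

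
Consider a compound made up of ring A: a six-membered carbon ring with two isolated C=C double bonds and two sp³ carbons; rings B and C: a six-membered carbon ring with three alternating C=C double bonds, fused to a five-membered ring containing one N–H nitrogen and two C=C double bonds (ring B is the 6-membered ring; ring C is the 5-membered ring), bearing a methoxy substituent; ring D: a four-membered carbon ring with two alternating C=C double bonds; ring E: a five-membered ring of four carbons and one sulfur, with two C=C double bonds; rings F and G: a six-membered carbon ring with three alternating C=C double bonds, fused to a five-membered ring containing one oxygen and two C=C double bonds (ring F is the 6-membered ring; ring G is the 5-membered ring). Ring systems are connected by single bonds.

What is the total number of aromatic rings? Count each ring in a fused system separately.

Ring A has two sp³ carbons, so it is not fully conjugated — not aromatic (1,4-cyclohexadiene).
Rings B and C form a fused bicyclic system (with one N–H) with 9 sp² atoms and 10 π electrons from ring double bonds plus a heteroatom lone pair. 10 = 4(2)+2, so the system is aromatic and both rings count as aromatic (indole).
Ring D has only sp² ring atoms; a planar conformation would have a fully conjugated π system of 4 electrons. But 4 = 4(1), which is 4n not 4n+2, so ring D is not aromatic (cyclobutadiene) — cyclobutadiene is antiaromatic and distorts to a rectangle.
Ring E has a continuous p-orbital overlap around the ring; 2 ring double bonds (4 π electrons) plus a heteroatom lone pair (2) give 6 π electrons. That satisfies 4n+2 with n=1, so ring E is aromatic (thiophene).
Rings F and G form a fused bicyclic system (with one oxygen) with 9 sp² atoms and 10 π electrons from ring double bonds plus a heteroatom lone pair. 10 = 4(2)+2, so the system is aromatic and both rings count as aromatic (benzofuran).
Aromatic: B, C, E, F, G. Total: 5.

5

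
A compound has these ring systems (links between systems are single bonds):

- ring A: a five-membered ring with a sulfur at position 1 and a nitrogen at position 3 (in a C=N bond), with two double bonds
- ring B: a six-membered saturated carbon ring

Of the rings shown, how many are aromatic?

1

Ring A is fully conjugated (every ring atom contributes a p orbital); 2 ring double bonds (4 π electrons) plus a heteroatom lone pair (2) give 6 π electrons. That satisfies 4n+2 with n=1, so ring A is aromatic (thiazole).
Ring B has only sp³ atoms, so it is not fully conjugated — not aromatic (cyclohexane).
Aromatic: A. Total: 1.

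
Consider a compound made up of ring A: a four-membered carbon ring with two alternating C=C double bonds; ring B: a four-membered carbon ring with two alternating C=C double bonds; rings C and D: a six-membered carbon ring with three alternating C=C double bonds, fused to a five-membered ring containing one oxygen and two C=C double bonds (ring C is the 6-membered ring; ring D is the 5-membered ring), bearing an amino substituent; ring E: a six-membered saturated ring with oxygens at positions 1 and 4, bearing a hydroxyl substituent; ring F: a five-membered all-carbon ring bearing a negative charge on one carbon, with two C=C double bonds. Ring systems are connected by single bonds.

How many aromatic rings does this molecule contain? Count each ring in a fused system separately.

Ring A has only sp² ring atoms; a planar conformation would have a fully conjugated π system of 4 electrons. But 4 = 4(1), which is 4n not 4n+2, so ring A is not aromatic (cyclobutadiene) — cyclobutadiene is antiaromatic and distorts to a rectangle.
Ring B has only sp² ring atoms; a planar conformation would have a fully conjugated π system of 4 electrons. But 4 = 4(1), which is 4n not 4n+2, so ring B is not aromatic (cyclobutadiene) — cyclobutadiene is antiaromatic and distorts to a rectangle.
Rings C and D form a fused bicyclic system (with one oxygen) with 9 sp² atoms and 10 π electrons from ring double bonds plus a heteroatom lone pair. 10 = 4(2)+2, so the system is aromatic and both rings count as aromatic (benzofuran).
Ring E has only sp³ atoms, so it is not fully conjugated — not aromatic (1,4-dioxane).
Ring F is fully conjugated (every ring atom contributes a p orbital); 2 ring double bonds (4 π electrons) plus the carbanion lone pair (2) give 6 π electrons. 6 = 4(1)+2, so ring F is aromatic (cyclopentadienyl anion).
Aromatic: C, D, F. Total: 3.

3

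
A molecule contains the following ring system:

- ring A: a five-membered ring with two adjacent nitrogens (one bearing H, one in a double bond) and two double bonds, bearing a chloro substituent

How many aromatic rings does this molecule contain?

1

Ring A is planar and fully conjugated; 2 ring double bonds (4 π electrons) plus a heteroatom lone pair (2) give 6 π electrons. 6 = 4(1)+2, so ring A is aromatic (pyrazole).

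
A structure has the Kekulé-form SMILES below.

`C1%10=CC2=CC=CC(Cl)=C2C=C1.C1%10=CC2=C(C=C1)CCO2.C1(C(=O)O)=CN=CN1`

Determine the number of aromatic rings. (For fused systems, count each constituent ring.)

The SMILES encodes two fused six-membered carbon rings, each with three alternating C=C double bonds; a six-membered carbon ring with three alternating C=C double bonds, fused to a five-membered ring containing one oxygen and two sp³ carbons; a five-membered ring with nitrogens at positions 1 and 3 (one bearing H, one in a C=N bond) and two double bonds.
The fused 6/6-membered bicyclic is a single π system with 10 sp² atoms and 10 π electrons from ring double bonds. 10 = 4(2)+2, so the system is aromatic and both rings count as aromatic (naphthalene).
The 6-membered ring has a continuous p-orbital overlap around the ring; 3 ring double bonds give 6 π electrons. 6 = 4(1)+2, so it is aromatic (benzene ring).
The 5-membered ring with one oxygen has two sp³ carbons, so it is not fully conjugated — not aromatic (oxolane ring).
The 5-membered ring with two nitrogens (one N–H, one =N–) has a continuous p-orbital overlap around the ring; 2 ring double bonds (4 π electrons) plus a heteroatom lone pair (2) give 6 π electrons. Since 6 = 4n+2 (n=1), it is aromatic (imidazole).
4 of the 5 rings are aromatic. Total: 4.

4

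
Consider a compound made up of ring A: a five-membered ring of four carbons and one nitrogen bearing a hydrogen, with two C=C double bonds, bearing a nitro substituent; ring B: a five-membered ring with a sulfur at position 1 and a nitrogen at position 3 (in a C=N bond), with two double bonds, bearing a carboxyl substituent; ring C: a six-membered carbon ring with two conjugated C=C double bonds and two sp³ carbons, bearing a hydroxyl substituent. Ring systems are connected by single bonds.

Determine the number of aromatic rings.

2

Ring A has a continuous p-orbital overlap around the ring; 2 ring double bonds (4 π electrons) plus a heteroatom lone pair (2) give 6 π electrons. 6 = 4(1)+2, so ring A is aromatic (pyrrole).
Ring B is fully conjugated (every ring atom contributes a p orbital); 2 ring double bonds (4 π electrons) plus a heteroatom lone pair (2) give 6 π electrons. Since 6 = 4n+2 (n=1), ring B is aromatic (thiazole).
Ring C has two sp³ carbons, so it is not fully conjugated — not aromatic (1,3-cyclohexadiene).
Aromatic: A, B. Total: 2.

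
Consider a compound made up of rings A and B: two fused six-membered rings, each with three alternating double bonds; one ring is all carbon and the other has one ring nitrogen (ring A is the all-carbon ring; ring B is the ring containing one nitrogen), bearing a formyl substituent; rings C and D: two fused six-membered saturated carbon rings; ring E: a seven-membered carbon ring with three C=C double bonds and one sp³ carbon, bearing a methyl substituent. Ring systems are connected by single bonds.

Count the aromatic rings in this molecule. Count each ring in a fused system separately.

Rings A and B form a fused bicyclic system (with one nitrogen) with 10 sp² atoms and 10 π electrons from ring double bonds. 10 = 4(2)+2, so the system is aromatic and both rings count as aromatic (quinoline).
Ring C has only sp³ atoms, so it is not fully conjugated — not aromatic (cyclohexane ring).
Ring D has only sp³ atoms, so it is not fully conjugated — not aromatic (cyclohexane ring).
Ring E has one sp³ carbon, so it is not fully conjugated — not aromatic (cycloheptatriene).
Aromatic: A, B. Total: 2.

2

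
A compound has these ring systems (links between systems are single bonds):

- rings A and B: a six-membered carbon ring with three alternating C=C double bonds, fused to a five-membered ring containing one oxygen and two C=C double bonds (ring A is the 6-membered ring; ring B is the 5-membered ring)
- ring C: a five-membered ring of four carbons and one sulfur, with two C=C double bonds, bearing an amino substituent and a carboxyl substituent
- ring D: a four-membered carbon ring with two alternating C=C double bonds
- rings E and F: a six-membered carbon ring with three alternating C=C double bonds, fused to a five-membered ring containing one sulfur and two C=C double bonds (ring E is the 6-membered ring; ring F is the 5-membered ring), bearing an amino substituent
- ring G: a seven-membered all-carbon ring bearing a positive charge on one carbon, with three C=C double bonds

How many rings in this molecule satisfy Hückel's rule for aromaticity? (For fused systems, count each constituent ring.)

6

Rings A and B form a fused bicyclic system (with one oxygen) with 9 sp² atoms and 10 π electrons from ring double bonds plus a heteroatom lone pair. 10 = 4(2)+2, so the system is aromatic and both rings count as aromatic (benzofuran).
Ring C is planar and fully conjugated; 2 ring double bonds (4 π electrons) plus a heteroatom lone pair (2) give 6 π electrons. Since 6 = 4n+2 (n=1), ring C is aromatic (thiophene).
Ring D has only sp² ring atoms; a planar conformation would have a fully conjugated π system of 4 electrons. But 4 = 4(1), which is 4n not 4n+2, so ring D is not aromatic (cyclobutadiene) — cyclobutadiene is antiaromatic and distorts to a rectangle.
Rings E and F form a fused bicyclic system (with one sulfur) with 9 sp² atoms and 10 π electrons from ring double bonds plus a heteroatom lone pair. 10 = 4(2)+2, so the system is aromatic and both rings count as aromatic (benzothiophene).
Ring G is planar and fully conjugated; 3 ring double bonds (6 π electrons) plus the carbocation's empty p orbital (0, but keeps the ring conjugated) give 6 π electrons. That satisfies 4n+2 with n=1, so ring G is aromatic (tropylium cation).
Aromatic: A, B, C, E, F, G. Total: 6.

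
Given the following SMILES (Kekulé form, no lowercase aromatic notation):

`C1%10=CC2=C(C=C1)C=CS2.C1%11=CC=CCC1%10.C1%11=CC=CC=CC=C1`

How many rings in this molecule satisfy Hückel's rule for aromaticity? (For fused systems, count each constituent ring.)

The SMILES encodes a six-membered carbon ring with three alternating C=C double bonds, fused to a five-membered ring containing one sulfur and two C=C double bonds; a six-membered carbon ring with two conjugated C=C double bonds and two sp³ carbons; an eight-membered carbon ring with four alternating C=C double bonds.
The fused 6/5-membered bicyclic (with one sulfur) is a single π system with 9 sp² atoms and 10 π electrons from ring double bonds plus a heteroatom lone pair. 10 = 4(2)+2, so the system is aromatic and both rings count as aromatic (benzothiophene).
The 6-membered ring has two sp³ carbons, so it is not fully conjugated — not aromatic (1,3-cyclohexadiene).
The 8-membered ring has only sp² ring atoms; a planar conformation would have a fully conjugated π system of 8 electrons. But 8 = 4(2), which is 4n not 4n+2, so it is not aromatic (cyclooctatetraene) — cyclooctatetraene distorts into a non-planar tub to avoid antiaromaticity.
2 of the 4 rings are aromatic. Total: 2.

2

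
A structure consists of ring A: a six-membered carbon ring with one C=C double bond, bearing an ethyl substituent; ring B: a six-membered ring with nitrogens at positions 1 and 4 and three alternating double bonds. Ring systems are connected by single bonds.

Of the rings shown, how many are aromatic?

1

Ring A has four sp³ carbons, so it is not fully conjugated — not aromatic (cyclohexene).
Ring B is fully conjugated (every ring atom contributes a p orbital); 3 ring double bonds give 6 π electrons. 6 = 4(1)+2, so ring B is aromatic (pyrazine).
Aromatic: B. Total: 1.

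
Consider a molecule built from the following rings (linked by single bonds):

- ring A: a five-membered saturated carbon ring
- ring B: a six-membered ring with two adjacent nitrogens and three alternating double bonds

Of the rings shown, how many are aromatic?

1

Ring A has only sp³ atoms, so it is not fully conjugated — not aromatic (cyclopentane).
Ring B is planar and fully conjugated; 3 ring double bonds give 6 π electrons. Since 6 = 4n+2 (n=1), ring B is aromatic (pyridazine).
Aromatic: B. Total: 1.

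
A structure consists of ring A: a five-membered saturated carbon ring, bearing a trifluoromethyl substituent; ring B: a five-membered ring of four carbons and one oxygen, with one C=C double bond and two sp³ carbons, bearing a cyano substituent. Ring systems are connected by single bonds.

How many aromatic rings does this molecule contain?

0

Ring A has only sp³ atoms, so it is not fully conjugated — not aromatic (cyclopentane).
Ring B has two sp³ carbons, so it is not fully conjugated — not aromatic (2,3-dihydrofuran).
No ring is aromatic. Total: 0.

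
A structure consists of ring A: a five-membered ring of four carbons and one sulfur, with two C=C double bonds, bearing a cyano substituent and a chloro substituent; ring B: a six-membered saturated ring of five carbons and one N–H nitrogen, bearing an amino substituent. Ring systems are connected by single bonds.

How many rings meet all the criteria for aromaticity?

1

Ring A has a continuous p-orbital overlap around the ring; 2 ring double bonds (4 π electrons) plus a heteroatom lone pair (2) give 6 π electrons. 6 = 4(1)+2, so ring A is aromatic (thiophene).
Ring B has only sp³ atoms, so it is not fully conjugated — not aromatic (piperidine).
Aromatic: A. Total: 1.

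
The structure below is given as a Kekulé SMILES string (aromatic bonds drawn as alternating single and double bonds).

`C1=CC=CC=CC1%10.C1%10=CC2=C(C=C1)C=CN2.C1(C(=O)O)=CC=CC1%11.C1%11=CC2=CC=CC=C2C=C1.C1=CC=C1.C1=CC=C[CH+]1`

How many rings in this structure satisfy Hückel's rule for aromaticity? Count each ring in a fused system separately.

4

The SMILES encodes a seven-membered carbon ring with three C=C double bonds and one sp³ carbon; a six-membered carbon ring with three alternating C=C double bonds, fused to a five-membered ring containing one N–H nitrogen and two C=C double bonds; a five-membered carbon ring with two conjugated C=C double bonds and one sp³ carbon; two fused six-membered carbon rings, each with three alternating C=C double bonds; a four-membered carbon ring with two alternating C=C double bonds; a five-membered all-carbon ring bearing a positive charge on one carbon, with two C=C double bonds.
The 7-membered ring has one sp³ carbon, so it is not fully conjugated — not aromatic (cycloheptatriene).
The fused 6/5-membered bicyclic (with one N–H) is a single π system with 9 sp² atoms and 10 π electrons from ring double bonds plus a heteroatom lone pair. 10 = 4(2)+2, so the system is aromatic and both rings count as aromatic (indole).
The 5-membered ring has one sp³ carbon, so it is not fully conjugated — not aromatic (cyclopentadiene).
The fused 6/6-membered bicyclic is a single π system with 10 sp² atoms and 10 π electrons from ring double bonds. 10 = 4(2)+2, so the system is aromatic and both rings count as aromatic (naphthalene).
The 4-membered ring has only sp² ring atoms; a planar conformation would have a fully conjugated π system of 4 electrons. But 4 = 4(1), which is 4n not 4n+2, so it is not aromatic (cyclobutadiene) — cyclobutadiene is antiaromatic and distorts to a rectangle.
The second 5-membered ring has only sp² ring atoms; a planar conformation would have a fully conjugated π system of 4 electrons. But 4 = 4(1), which is 4n not 4n+2, so it is not aromatic (cyclopentadienyl cation).
4 of the 8 rings are aromatic. Total: 4.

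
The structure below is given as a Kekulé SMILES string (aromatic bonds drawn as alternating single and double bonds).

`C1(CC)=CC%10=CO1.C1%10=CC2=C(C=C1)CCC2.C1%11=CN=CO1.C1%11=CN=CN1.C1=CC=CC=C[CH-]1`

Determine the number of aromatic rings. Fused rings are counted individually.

4

The SMILES encodes a five-membered ring of four carbons and one oxygen, with two C=C double bonds; a six-membered carbon ring with three alternating C=C double bonds, fused to a saturated five-membered carbon ring; a five-membered ring with an oxygen at position 1 and a nitrogen at position 3 (in a C=N bond), with two double bonds; a five-membered ring with nitrogens at positions 1 and 3 (one bearing H, one in a C=N bond) and two double bonds; a seven-membered all-carbon ring bearing a negative charge on one carbon, with three C=C double bonds.
The 5-membered ring with one oxygen is planar and fully conjugated; 2 ring double bonds (4 π electrons) plus a heteroatom lone pair (2) give 6 π electrons. That satisfies 4n+2 with n=1, so it is aromatic (furan).
The 6-membered ring is planar and fully conjugated; 3 ring double bonds give 6 π electrons. That satisfies 4n+2 with n=1, so it is aromatic (benzene ring).
The 5-membered ring has three sp³ carbons, so it is not fully conjugated — not aromatic (cyclopentane ring).
The 5-membered ring with one oxygen and one =N– is fully conjugated (every ring atom contributes a p orbital); 2 ring double bonds (4 π electrons) plus a heteroatom lone pair (2) give 6 π electrons. Since 6 = 4n+2 (n=1), it is aromatic (oxazole).
The 5-membered ring with two nitrogens (one N–H, one =N–) is planar and fully conjugated; 2 ring double bonds (4 π electrons) plus a heteroatom lone pair (2) give 6 π electrons. Since 6 = 4n+2 (n=1), it is aromatic (imidazole).
The 7-membered ring has only sp² ring atoms; a planar conformation would have a fully conjugated π system of 8 electrons. But 8 = 4(2), which is 4n not 4n+2, so it is not aromatic (cycloheptatrienyl anion).
4 of the 6 rings are aromatic. Total: 4.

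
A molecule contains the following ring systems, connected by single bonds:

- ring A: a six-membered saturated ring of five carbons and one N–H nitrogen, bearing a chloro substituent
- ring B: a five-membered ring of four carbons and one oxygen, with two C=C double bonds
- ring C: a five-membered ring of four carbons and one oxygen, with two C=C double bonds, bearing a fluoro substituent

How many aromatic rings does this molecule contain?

2

Ring A has only sp³ atoms, so it is not fully conjugated — not aromatic (piperidine).
Ring B is fully conjugated (every ring atom contributes a p orbital); 2 ring double bonds (4 π electrons) plus a heteroatom lone pair (2) give 6 π electrons. Since 6 = 4n+2 (n=1), ring B is aromatic (furan).
Ring C has a continuous p-orbital overlap around the ring; 2 ring double bonds (4 π electrons) plus a heteroatom lone pair (2) give 6 π electrons. That satisfies 4n+2 with n=1, so ring C is aromatic (furan).
Aromatic: B, C. Total: 2.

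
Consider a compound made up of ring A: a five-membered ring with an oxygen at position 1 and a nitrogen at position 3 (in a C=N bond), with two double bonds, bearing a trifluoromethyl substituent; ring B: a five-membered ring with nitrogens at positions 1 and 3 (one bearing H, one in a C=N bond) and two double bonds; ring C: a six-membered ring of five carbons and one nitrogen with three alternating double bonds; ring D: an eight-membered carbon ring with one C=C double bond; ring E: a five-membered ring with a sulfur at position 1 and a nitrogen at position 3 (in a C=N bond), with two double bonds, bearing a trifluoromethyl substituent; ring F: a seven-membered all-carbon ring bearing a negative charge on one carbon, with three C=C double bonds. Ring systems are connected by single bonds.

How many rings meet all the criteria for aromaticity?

4

Ring A has a continuous p-orbital overlap around the ring; 2 ring double bonds (4 π electrons) plus a heteroatom lone pair (2) give 6 π electrons. 6 = 4(1)+2, so ring A is aromatic (oxazole).
Ring B is planar and fully conjugated; 2 ring double bonds (4 π electrons) plus a heteroatom lone pair (2) give 6 π electrons. That satisfies 4n+2 with n=1, so ring B is aromatic (imidazole).
Ring C has a continuous p-orbital overlap around the ring; 3 ring double bonds give 6 π electrons. 6 = 4(1)+2, so ring C is aromatic (pyridine).
Ring D has six sp³ carbons, so it is not fully conjugated — not aromatic (cyclooctene).
Ring E has a continuous p-orbital overlap around the ring; 2 ring double bonds (4 π electrons) plus a heteroatom lone pair (2) give 6 π electrons. 6 = 4(1)+2, so ring E is aromatic (thiazole).
Ring F has only sp² ring atoms; a planar conformation would have a fully conjugated π system of 8 electrons. But 8 = 4(2), which is 4n not 4n+2, so ring F is not aromatic (cycloheptatrienyl anion).
Aromatic: A, B, C, E. Total: 4.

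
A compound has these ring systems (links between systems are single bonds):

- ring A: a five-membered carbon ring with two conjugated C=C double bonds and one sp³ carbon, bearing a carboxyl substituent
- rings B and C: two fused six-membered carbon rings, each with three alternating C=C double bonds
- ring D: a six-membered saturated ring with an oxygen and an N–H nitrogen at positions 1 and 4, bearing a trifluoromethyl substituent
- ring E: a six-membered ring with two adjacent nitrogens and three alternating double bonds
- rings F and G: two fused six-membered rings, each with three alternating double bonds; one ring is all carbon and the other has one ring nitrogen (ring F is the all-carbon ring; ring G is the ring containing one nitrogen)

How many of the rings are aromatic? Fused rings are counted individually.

Ring A has one sp³ carbon, so it is not fully conjugated — not aromatic (cyclopentadiene).
Rings B and C form a fused bicyclic system with 10 sp² atoms and 10 π electrons from ring double bonds. 10 = 4(2)+2, so the system is aromatic and both rings count as aromatic (naphthalene).
Ring D has only sp³ atoms, so it is not fully conjugated — not aromatic (morpholine).
Ring E is fully conjugated (every ring atom contributes a p orbital); 3 ring double bonds give 6 π electrons. That satisfies 4n+2 with n=1, so ring E is aromatic (pyridazine).
Rings F and G form a fused bicyclic system (with one nitrogen) with 10 sp² atoms and 10 π electrons from ring double bonds. 10 = 4(2)+2, so the system is aromatic and both rings count as aromatic (quinoline).
Aromatic: B, C, E, F, G. Total: 5.

5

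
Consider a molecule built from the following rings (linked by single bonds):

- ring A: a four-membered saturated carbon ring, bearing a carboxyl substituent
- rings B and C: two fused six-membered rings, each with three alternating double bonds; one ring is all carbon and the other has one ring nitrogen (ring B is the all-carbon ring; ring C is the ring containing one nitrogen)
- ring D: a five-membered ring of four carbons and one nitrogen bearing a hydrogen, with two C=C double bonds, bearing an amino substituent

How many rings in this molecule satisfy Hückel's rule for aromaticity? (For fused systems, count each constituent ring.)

3

Ring A has only sp³ atoms, so it is not fully conjugated — not aromatic (cyclobutane).
Rings B and C form a fused bicyclic system (with one nitrogen) with 10 sp² atoms and 10 π electrons from ring double bonds. 10 = 4(2)+2, so the system is aromatic and both rings count as aromatic (quinoline).
Ring D is planar and fully conjugated; 2 ring double bonds (4 π electrons) plus a heteroatom lone pair (2) give 6 π electrons. That satisfies 4n+2 with n=1, so ring D is aromatic (pyrrole).
Aromatic: B, C, D. Total: 3.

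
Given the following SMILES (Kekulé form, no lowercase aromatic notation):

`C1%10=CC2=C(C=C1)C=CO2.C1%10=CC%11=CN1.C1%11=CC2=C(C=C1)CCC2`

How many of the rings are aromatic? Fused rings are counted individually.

The SMILES encodes a six-membered carbon ring with three alternating C=C double bonds, fused to a five-membered ring containing one oxygen and two C=C double bonds; a five-membered ring of four carbons and one nitrogen bearing a hydrogen, with two C=C double bonds; a six-membered carbon ring with three alternating C=C double bonds, fused to a saturated five-membered carbon ring.
The fused 6/5-membered bicyclic (with one oxygen) is a single π system with 9 sp² atoms and 10 π electrons from ring double bonds plus a heteroatom lone pair. 10 = 4(2)+2, so the system is aromatic and both rings count as aromatic (benzofuran).
The 5-membered ring with one N–H is fully conjugated (every ring atom contributes a p orbital); 2 ring double bonds (4 π electrons) plus a heteroatom lone pair (2) give 6 π electrons. That satisfies 4n+2 with n=1, so it is aromatic (pyrrole).
The 6-membered ring has a continuous p-orbital overlap around the ring; 3 ring double bonds give 6 π electrons. 6 = 4(1)+2, so it is aromatic (benzene ring).
The 5-membered ring has three sp³ carbons, so it is not fully conjugated — not aromatic (cyclopentane ring).
4 of the 5 rings are aromatic. Total: 4.

4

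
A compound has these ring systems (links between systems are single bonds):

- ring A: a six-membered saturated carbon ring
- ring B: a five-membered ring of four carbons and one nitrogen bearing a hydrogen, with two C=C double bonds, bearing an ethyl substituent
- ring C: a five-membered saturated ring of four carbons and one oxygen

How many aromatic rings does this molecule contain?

1

Ring A has only sp³ atoms, so it is not fully conjugated — not aromatic (cyclohexane).
Ring B has a continuous p-orbital overlap around the ring; 2 ring double bonds (4 π electrons) plus a heteroatom lone pair (2) give 6 π electrons. 6 = 4(1)+2, so ring B is aromatic (pyrrole).
Ring C has only sp³ atoms, so it is not fully conjugated — not aromatic (tetrahydrofuran).
Aromatic: B. Total: 1.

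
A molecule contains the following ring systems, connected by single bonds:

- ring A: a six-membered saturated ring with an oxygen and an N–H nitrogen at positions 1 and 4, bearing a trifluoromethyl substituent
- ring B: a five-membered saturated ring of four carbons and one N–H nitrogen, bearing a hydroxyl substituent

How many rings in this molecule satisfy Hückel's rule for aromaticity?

Ring A has only sp³ atoms, so it is not fully conjugated — not aromatic (morpholine).
Ring B has only sp³ atoms, so it is not fully conjugated — not aromatic (pyrrolidine).
No ring is aromatic. Total: 0.

0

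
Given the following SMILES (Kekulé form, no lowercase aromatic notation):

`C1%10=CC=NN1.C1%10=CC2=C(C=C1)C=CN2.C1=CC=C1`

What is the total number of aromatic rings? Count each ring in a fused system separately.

The SMILES encodes a five-membered ring with two adjacent nitrogens (one bearing H, one in a double bond) and two double bonds; a six-membered carbon ring with three alternating C=C double bonds, fused to a five-membered ring containing one N–H nitrogen and two C=C double bonds; a four-membered carbon ring with two alternating C=C double bonds.
The 5-membered ring with two adjacent nitrogens (one N–H, one =N–) has a continuous p-orbital overlap around the ring; 2 ring double bonds (4 π electrons) plus a heteroatom lone pair (2) give 6 π electrons. 6 = 4(1)+2, so it is aromatic (pyrazole).
The fused 6/5-membered bicyclic (with one N–H) is a single π system with 9 sp² atoms and 10 π electrons from ring double bonds plus a heteroatom lone pair. 10 = 4(2)+2, so the system is aromatic and both rings count as aromatic (indole).
The 4-membered ring has only sp² ring atoms; a planar conformation would have a fully conjugated π system of 4 electrons. But 4 = 4(1), which is 4n not 4n+2, so it is not aromatic (cyclobutadiene) — cyclobutadiene is antiaromatic and distorts to a rectangle.
3 of the 4 rings are aromatic. Total: 3.

3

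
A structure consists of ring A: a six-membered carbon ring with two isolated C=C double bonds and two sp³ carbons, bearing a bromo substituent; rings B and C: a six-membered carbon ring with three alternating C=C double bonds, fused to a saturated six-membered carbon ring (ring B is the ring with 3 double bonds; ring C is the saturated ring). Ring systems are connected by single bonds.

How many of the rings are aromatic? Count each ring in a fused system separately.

Ring A has two sp³ carbons, so it is not fully conjugated — not aromatic (1,4-cyclohexadiene).
Ring B is planar and fully conjugated; 3 ring double bonds give 6 π electrons. That satisfies 4n+2 with n=1, so ring B is aromatic (benzene ring).
Ring C has four sp³ carbons, so it is not fully conjugated — not aromatic (cyclohexane ring).
Aromatic: B. Total: 1.

1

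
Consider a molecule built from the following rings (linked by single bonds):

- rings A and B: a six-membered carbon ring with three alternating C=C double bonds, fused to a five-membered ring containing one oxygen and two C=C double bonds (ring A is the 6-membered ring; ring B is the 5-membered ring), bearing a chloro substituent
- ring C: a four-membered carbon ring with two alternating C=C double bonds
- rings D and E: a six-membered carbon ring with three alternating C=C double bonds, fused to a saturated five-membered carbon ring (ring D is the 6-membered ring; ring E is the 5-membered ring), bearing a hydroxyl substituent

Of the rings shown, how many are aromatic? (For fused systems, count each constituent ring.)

Rings A and B form a fused bicyclic system (with one oxygen) with 9 sp² atoms and 10 π electrons from ring double bonds plus a heteroatom lone pair. 10 = 4(2)+2, so the system is aromatic and both rings count as aromatic (benzofuran).
Ring C has only sp² ring atoms; a planar conformation would have a fully conjugated π system of 4 electrons. But 4 = 4(1), which is 4n not 4n+2, so ring C is not aromatic (cyclobutadiene) — cyclobutadiene is antiaromatic and distorts to a rectangle.
Ring D has a continuous p-orbital overlap around the ring; 3 ring double bonds give 6 π electrons. That satisfies 4n+2 with n=1, so ring D is aromatic (benzene ring).
Ring E has three sp³ carbons, so it is not fully conjugated — not aromatic (cyclopentane ring).
Aromatic: A, B, D. Total: 3.

3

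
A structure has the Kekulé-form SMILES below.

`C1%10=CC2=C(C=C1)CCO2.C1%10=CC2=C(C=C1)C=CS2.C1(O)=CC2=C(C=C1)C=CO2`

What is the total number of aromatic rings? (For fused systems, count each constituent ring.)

5

The SMILES encodes a six-membered carbon ring with three alternating C=C double bonds, fused to a five-membered ring containing one oxygen and two sp³ carbons; a six-membered carbon ring with three alternating C=C double bonds, fused to a five-membered ring containing one sulfur and two C=C double bonds; a six-membered carbon ring with three alternating C=C double bonds, fused to a five-membered ring containing one oxygen and two C=C double bonds.
The 6-membered ring has a continuous p-orbital overlap around the ring; 3 ring double bonds give 6 π electrons. 6 = 4(1)+2, so it is aromatic (benzene ring).
The 5-membered ring with one oxygen has two sp³ carbons, so it is not fully conjugated — not aromatic (oxolane ring).
The fused 6/5-membered bicyclic (with one sulfur) is a single π system with 9 sp² atoms and 10 π electrons from ring double bonds plus a heteroatom lone pair. 10 = 4(2)+2, so the system is aromatic and both rings count as aromatic (benzothiophene).
The fused 6/5-membered bicyclic (with one oxygen) is a single π system with 9 sp² atoms and 10 π electrons from ring double bonds plus a heteroatom lone pair. 10 = 4(2)+2, so the system is aromatic and both rings count as aromatic (benzofuran).
5 of the 6 rings are aromatic. Total: 5.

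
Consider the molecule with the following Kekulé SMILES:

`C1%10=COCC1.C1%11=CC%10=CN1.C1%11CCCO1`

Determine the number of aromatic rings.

The SMILES encodes a five-membered ring of four carbons and one oxygen, with one C=C double bond and two sp³ carbons; a five-membered ring of four carbons and one nitrogen bearing a hydrogen, with two C=C double bonds; a five-membered saturated ring of four carbons and one oxygen.
The 5-membered ring with one oxygen has two sp³ carbons, so it is not fully conjugated — not aromatic (2,3-dihydrofuran).
The 5-membered ring with one N–H is fully conjugated (every ring atom contributes a p orbital); 2 ring double bonds (4 π electrons) plus a heteroatom lone pair (2) give 6 π electrons. Since 6 = 4n+2 (n=1), it is aromatic (pyrrole).
The second 5-membered ring with one oxygen has only sp³ atoms, so it is not fully conjugated — not aromatic (tetrahydrofuran).
1 of the 3 rings is aromatic. Total: 1.

1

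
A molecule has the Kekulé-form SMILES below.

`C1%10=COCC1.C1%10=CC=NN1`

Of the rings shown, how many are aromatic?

1

The SMILES encodes a five-membered ring of four carbons and one oxygen, with one C=C double bond and two sp³ carbons; a five-membered ring with two adjacent nitrogens (one bearing H, one in a double bond) and two double bonds.
The 5-membered ring with one oxygen has two sp³ carbons, so it is not fully conjugated — not aromatic (2,3-dihydrofuran).
The 5-membered ring with two adjacent nitrogens (one N–H, one =N–) is fully conjugated (every ring atom contributes a p orbital); 2 ring double bonds (4 π electrons) plus a heteroatom lone pair (2) give 6 π electrons. That satisfies 4n+2 with n=1, so it is aromatic (pyrazole).
1 of the 2 rings is aromatic. Total: 1.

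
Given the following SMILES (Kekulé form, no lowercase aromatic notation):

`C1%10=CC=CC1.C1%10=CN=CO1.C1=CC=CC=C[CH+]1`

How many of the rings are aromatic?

2

The SMILES encodes a five-membered carbon ring with two conjugated C=C double bonds and one sp³ carbon; a five-membered ring with an oxygen at position 1 and a nitrogen at position 3 (in a C=N bond), with two double bonds; a seven-membered all-carbon ring bearing a positive charge on one carbon, with three C=C double bonds.
The 5-membered ring has one sp³ carbon, so it is not fully conjugated — not aromatic (cyclopentadiene).
The 5-membered ring with one oxygen and one =N– is fully conjugated (every ring atom contributes a p orbital); 2 ring double bonds (4 π electrons) plus a heteroatom lone pair (2) give 6 π electrons. 6 = 4(1)+2, so it is aromatic (oxazole).
The 7-membered ring is planar and fully conjugated; 3 ring double bonds (6 π electrons) plus the carbocation's empty p orbital (0, but keeps the ring conjugated) give 6 π electrons. That satisfies 4n+2 with n=1, so it is aromatic (tropylium cation).
2 of the 3 rings are aromatic. Total: 2.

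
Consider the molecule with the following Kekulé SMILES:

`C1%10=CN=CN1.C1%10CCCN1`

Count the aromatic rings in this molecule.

The SMILES encodes a five-membered ring with nitrogens at positions 1 and 3 (one bearing H, one in a C=N bond) and two double bonds; a five-membered saturated ring of four carbons and one N–H nitrogen.
The 5-membered ring with two nitrogens (one N–H, one =N–) is fully conjugated (every ring atom contributes a p orbital); 2 ring double bonds (4 π electrons) plus a heteroatom lone pair (2) give 6 π electrons. Since 6 = 4n+2 (n=1), it is aromatic (imidazole).
The 5-membered ring with one N–H has only sp³ atoms, so it is not fully conjugated — not aromatic (pyrrolidine).
1 of the 2 rings is aromatic. Total: 1.

1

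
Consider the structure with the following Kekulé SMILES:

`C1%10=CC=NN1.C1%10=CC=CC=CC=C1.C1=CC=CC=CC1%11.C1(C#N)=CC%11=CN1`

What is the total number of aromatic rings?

2

The SMILES encodes a five-membered ring with two adjacent nitrogens (one bearing H, one in a double bond) and two double bonds; an eight-membered carbon ring with four alternating C=C double bonds; a seven-membered carbon ring with three C=C double bonds and one sp³ carbon; a five-membered ring of four carbons and one nitrogen bearing a hydrogen, with two C=C double bonds.
The 5-membered ring with two adjacent nitrogens (one N–H, one =N–) is planar and fully conjugated; 2 ring double bonds (4 π electrons) plus a heteroatom lone pair (2) give 6 π electrons. Since 6 = 4n+2 (n=1), it is aromatic (pyrazole).
The 8-membered ring has only sp² ring atoms; a planar conformation would have a fully conjugated π system of 8 electrons. But 8 = 4(2), which is 4n not 4n+2, so it is not aromatic (cyclooctatetraene) — cyclooctatetraene distorts into a non-planar tub to avoid antiaromaticity.
The 7-membered ring has one sp³ carbon, so it is not fully conjugated — not aromatic (cycloheptatriene).
The 5-membered ring with one N–H has a continuous p-orbital overlap around the ring; 2 ring double bonds (4 π electrons) plus a heteroatom lone pair (2) give 6 π electrons. 6 = 4(1)+2, so it is aromatic (pyrrole).
2 of the 4 rings are aromatic. Total: 2.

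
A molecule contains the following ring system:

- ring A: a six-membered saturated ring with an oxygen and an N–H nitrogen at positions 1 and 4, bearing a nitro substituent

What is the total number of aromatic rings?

0

Ring A has only sp³ atoms, so it is not fully conjugated — not aromatic (morpholine).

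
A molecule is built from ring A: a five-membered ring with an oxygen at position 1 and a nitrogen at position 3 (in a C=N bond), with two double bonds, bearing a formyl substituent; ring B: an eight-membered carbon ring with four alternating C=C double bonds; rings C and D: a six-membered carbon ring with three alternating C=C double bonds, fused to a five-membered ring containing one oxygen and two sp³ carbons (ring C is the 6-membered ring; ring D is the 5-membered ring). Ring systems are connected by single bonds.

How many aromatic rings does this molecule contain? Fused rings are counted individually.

Ring A is fully conjugated (every ring atom contributes a p orbital); 2 ring double bonds (4 π electrons) plus a heteroatom lone pair (2) give 6 π electrons. 6 = 4(1)+2, so ring A is aromatic (oxazole).
Ring B has only sp² ring atoms; a planar conformation would have a fully conjugated π system of 8 electrons. But 8 = 4(2), which is 4n not 4n+2, so ring B is not aromatic (cyclooctatetraene) — cyclooctatetraene distorts into a non-planar tub to avoid antiaromaticity.
Ring C is fully conjugated (every ring atom contributes a p orbital); 3 ring double bonds give 6 π electrons. That satisfies 4n+2 with n=1, so ring C is aromatic (benzene ring).
Ring D has two sp³ carbons, so it is not fully conjugated — not aromatic (oxolane ring).
Aromatic: A, C. Total: 2.

2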